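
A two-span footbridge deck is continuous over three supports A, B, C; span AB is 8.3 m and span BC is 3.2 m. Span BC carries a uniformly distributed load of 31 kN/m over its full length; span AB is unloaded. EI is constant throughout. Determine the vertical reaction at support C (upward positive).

Take M_B as the redundant. Released structure: two simple spans AB and BC with a hinge at B.
Discontinuity in slope at B on the released structure — sum the simple-span end rotations:
  span BC: UDL 31: wL³/(24EI) = 42.33/EI
  relative rotation θ_0 = (0 + 42.33)/EI = 42.33/EI
A unit hogging moment at B produces rotation L₁/(3EI) + L₂/(3EI) = 3.833/EI.
Compatibility: M_B·(L₁+L₂)/(3EI) = θ_0, giving M_B = 11.04 kN·m (hogging).
Span BC, ΣM about C: R_B^{BC}·3.2 = 158.7 + 11.04, so R_B^{BC} = 53.05 kN and R_C = 99.2 − 53.05 = 46.15 kN.

R_C = 46.15 kN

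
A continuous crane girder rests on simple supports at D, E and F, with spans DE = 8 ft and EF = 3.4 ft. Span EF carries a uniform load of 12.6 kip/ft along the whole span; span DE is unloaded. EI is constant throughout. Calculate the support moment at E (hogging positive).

M_E = 5.43 kip·ft

Take M_E as the redundant. Released structure: two simple spans DE and EF with a hinge at E.
Discontinuity in slope at E on the released structure — sum the simple-span end rotations:
  span EF: UDL 12.6: wL³/(24EI) = 20.63/EI
  relative rotation θ_0 = (0 + 20.63)/EI = 20.63/EI
A unit hogging moment at E produces rotation L₁/(3EI) + L₂/(3EI) = 3.8/EI.
Compatibility: M_E·(L₁+L₂)/(3EI) = θ_0, giving M_E = 5.43 kip·ft (hogging).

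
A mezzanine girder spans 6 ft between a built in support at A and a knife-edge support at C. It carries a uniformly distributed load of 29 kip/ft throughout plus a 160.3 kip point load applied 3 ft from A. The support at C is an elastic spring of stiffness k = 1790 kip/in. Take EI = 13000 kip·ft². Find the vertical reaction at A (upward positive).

R_A = 219.9 kip

Choose R_C as the redundant. The primary structure is the cantilever fixed at A.
Primary-structure tip deflection at C by superposition:
  UDL 29: wL⁴/(8EI) = 4698/EI
  point load 160.3 at a = 3: Pa²(3L − a)/(6EI) = 3607/EI
  δ_0 = 8305/EI
Flexibility coefficient — unit upward force at C: δ_{CC} = L³/(3EI) = 72/EI.
With EI = 13000 kip·ft²: δ_0 = 0.63883 ft and δ_{CC} = 0.005538 ft/kip.
Compatibility — the spring shortens by R_C/k under the reaction it provides: δ_0 − R_C·δ_{CC} = R_C/k. With 1/k = 1/(1790×12) ft/kip = 0.000047 ft/kip, R_C = δ_0 / (δ_{CC} + 1/k) = 0.63883 / (0.005538 + 0.000047) = 114.4 kip.
Vertical equilibrium: R_A = ΣP − R_C = 334.3 − 114.4 = 219.9 kip.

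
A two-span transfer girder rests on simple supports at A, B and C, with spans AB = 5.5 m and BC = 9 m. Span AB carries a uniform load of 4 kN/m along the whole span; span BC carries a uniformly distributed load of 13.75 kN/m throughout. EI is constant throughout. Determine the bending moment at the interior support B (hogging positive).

M_B = 92.15 kN·m

Take M_B as the redundant. Released structure: two simple spans AB and BC with a hinge at B.
End slopes at the hinge B, treating each span as simply supported:
  span AB: UDL 4: wL³/(24EI) = 27.73/EI
  span BC: UDL 13.75: wL³/(24EI) = 417.7/EI
  relative rotation θ_0 = (27.73 + 417.7)/EI = 445.4/EI
A unit hogging moment at B produces rotation L₁/(3EI) + L₂/(3EI) = 4.833/EI.
Slope continuity at B: θ_0 = M_B·4.833/EI, so M_B = 445.4/4.833 = 92.15 kN·m (hogging).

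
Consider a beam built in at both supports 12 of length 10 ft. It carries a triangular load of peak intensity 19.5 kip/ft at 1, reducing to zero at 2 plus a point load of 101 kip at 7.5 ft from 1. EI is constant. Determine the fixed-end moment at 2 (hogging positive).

M_2 = 207 kip·ft

Release both end moments; the primary structure is a simply-supported span 12 with redundants M_1 and M_2.
Simple-span end rotations at 1 and 2 under the given loads:
  at 1: triangular load, peak 19.5: w₀L³/(45EI) = 433.3/EI
  at 2: triangular load, peak 19.5: 7w₀L³/(360EI) = 379.2/EI
  at 1: point load 101 at a = 7.5: Pab(L + b)/(6LEI) = 394.5/EI
  at 2: point load 101 at a = 7.5: Pab(L + a)/(6LEI) = 552.3/EI
  θ_10 = 827.9/EI,  θ_20 = 931.5/EI
Flexibility coefficients: a unit moment at one end gives L/(3EI) there and L/(6EI) at the far end, so f₁₁ = f₂₂ = 3.333/EI and f₁₂ = f₂₁ = 1.667/EI.
Compatibility — zero rotation at each built-in end:
  3.333 M_1 + 1.667 M_2 = 827.9
  1.667 M_1 + 3.333 M_2 = 931.5
Solving the pair gives M_1 = 144.8 kip·ft and M_2 = 207 kip·ft (hogging).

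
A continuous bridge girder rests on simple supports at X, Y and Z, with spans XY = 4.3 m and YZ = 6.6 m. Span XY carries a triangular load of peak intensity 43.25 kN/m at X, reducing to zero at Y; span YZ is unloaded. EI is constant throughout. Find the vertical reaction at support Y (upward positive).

Release continuity at Y by inserting a hinge; the redundant is the internal moment M_Y. The primary structure is two simply-supported spans XY and YZ.
Discontinuity in slope at Y on the released structure — sum the simple-span end rotations:
  span XY: triangular load, peak 43.25: 7w₀L³/(360EI) = 66.86/EI
  relative rotation θ_0 = (66.86 + 0)/EI = 66.86/EI
A unit hogging moment at Y produces rotation L₁/(3EI) + L₂/(3EI) = 3.633/EI.
Compatibility: M_Y·(L₁+L₂)/(3EI) = θ_0, giving M_Y = 18.4 kN·m (hogging).
Span XY, ΣM about X with M_Y applied at Y: R_Y^{XY}·4.3 = 133.3 + 18.4, so R_Y^{XY} = 35.28 kN and R_X = 92.99 − 35.28 = 57.71 kN.
Span YZ, ΣM about Z: R_Y^{YZ}·6.6 = 0 + 18.4, so R_Y^{YZ} = 2.788 kN and R_Z = 0 − 2.788 = -2.788 kN.
R_Y = 35.28 + 2.788 = 38.06 kN.

R_Y = 38.06 kN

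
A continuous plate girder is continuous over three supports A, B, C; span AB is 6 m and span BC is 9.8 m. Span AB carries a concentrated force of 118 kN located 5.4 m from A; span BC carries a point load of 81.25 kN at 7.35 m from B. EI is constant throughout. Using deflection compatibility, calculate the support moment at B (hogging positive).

M_B = 80.86 kN·m

Insert a hinge at B; M_B is the redundant, and each span becomes simply supported.
Rotations at B on the released spans (each span's end-slope, ×1/EI):
  span AB: point load 118 at a = 5.4: Pab(L + a)/(6LEI) = 121.1/EI
  span BC: point load 81.25 at a = 7.35: Pab(L + b)/(6LEI) = 304.8/EI
  relative rotation θ_0 = (121.1 + 304.8)/EI = 425.9/EI
A unit hogging moment at B produces rotation L₁/(3EI) + L₂/(3EI) = 5.267/EI.
Slope continuity at B: θ_0 = M_B·5.267/EI, so M_B = 425.9/5.267 = 80.86 kN·m (hogging).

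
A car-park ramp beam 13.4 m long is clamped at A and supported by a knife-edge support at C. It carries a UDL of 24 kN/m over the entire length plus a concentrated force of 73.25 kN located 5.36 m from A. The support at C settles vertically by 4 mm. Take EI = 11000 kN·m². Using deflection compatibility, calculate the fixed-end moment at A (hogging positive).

Take the reaction at C as the redundant and release it; the primary structure is a cantilever fixed at A.
Primary-structure tip deflection at C by superposition:
  UDL 24: wL⁴/(8EI) = 96725/EI
  point load 73.25 at a = 5.36: Pa²(3L − a)/(6EI) = 12220/EI
  δ_0 = 108945/EI
Tip deflection under a unit load at C: L³/(3EI) = 802/EI.
With EI = 11000 kN·m²: δ_0 = 9.9041 m and δ_{CC} = 0.072912 m/kN.
Compatibility — the beam at C must follow the support down by 0.004 m: δ_0 − R_C·δ_{CC} = 0.004, so R_C = (9.9041 − 0.004)/0.072912 = 135.8 kN.
Moment equilibrium about A: M_A = Σ(load moments about A) − R_C·L = 2547 − 135.8×13.4 = 727.9 kN·m.

M_A = 727.9 kN·m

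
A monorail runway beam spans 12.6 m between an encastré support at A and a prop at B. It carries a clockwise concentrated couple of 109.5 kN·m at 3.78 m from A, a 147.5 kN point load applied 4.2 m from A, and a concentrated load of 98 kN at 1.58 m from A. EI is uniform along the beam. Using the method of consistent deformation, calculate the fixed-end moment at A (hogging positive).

Release the roller at B. Primary structure: cantilever fixed at A.
Free-end deflection of the primary structure under the applied loading (downward +):
  clockwise couple 109.5 at a = 3.78: M₀a(2L − a)/(2EI) = 4433/EI
  point load 147.5 at a = 4.2: Pa²(3L − a)/(6EI) = 14571/EI
  point load 98 at a = 1.58: Pa²(3L − a)/(6EI) = 1477/EI
  δ_0 = 20480/EI
Tip deflection under a unit load at B: L³/(3EI) = 666.8/EI.
The prop prevents deflection at B: R_B = δ_0/δ_{BB} = 20480/666.8 = 30.71 kN.
Moment equilibrium about A: M_A = Σ(load moments about A) − R_B·L = 883.8 − 30.71×12.6 = 496.8 kN·m.

M_A = 496.8 kN·m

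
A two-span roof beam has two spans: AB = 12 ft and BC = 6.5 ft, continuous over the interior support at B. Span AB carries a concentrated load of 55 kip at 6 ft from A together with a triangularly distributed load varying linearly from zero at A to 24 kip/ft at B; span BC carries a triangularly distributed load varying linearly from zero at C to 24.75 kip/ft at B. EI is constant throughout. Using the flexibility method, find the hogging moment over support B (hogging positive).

Insert a hinge at B; M_B is the redundant, and each span becomes simply supported.
Discontinuity in slope at B on the released structure — sum the simple-span end rotations:
  span AB: point load 55 at a = 6: Pab(L + a)/(6LEI) = 495/EI
  span AB: triangular load, peak 24: w₀L³/(45EI) = 921.6/EI
  span BC: triangular load, peak 24.75: w₀L³/(45EI) = 151/EI
  relative rotation θ_0 = (1417 + 151)/EI = 1568/EI
A unit hogging moment at B produces rotation L₁/(3EI) + L₂/(3EI) = 6.167/EI.
Slope continuity at B: θ_0 = M_B·6.167/EI, so M_B = 1568/6.167 = 254.2 kip·ft (hogging).

M_B = 254.2 kip·ft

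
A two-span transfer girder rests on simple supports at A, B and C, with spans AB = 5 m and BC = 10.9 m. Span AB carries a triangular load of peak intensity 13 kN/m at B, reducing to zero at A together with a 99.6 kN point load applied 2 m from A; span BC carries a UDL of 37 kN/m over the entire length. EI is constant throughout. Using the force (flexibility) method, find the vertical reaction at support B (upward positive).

Insert a hinge at B; M_B is the redundant, and each span becomes simply supported.
Discontinuity in slope at B on the released structure — sum the simple-span end rotations:
  span AB: triangular load, peak 13: w₀L³/(45EI) = 36.11/EI
  span AB: point load 99.6 at a = 2: Pab(L + a)/(6LEI) = 139.4/EI
  span BC: UDL 37: wL³/(24EI) = 1997/EI
  relative rotation θ_0 = (175.6 + 1997)/EI = 2172/EI
A unit hogging moment at B produces rotation L₁/(3EI) + L₂/(3EI) = 5.3/EI.
Compatibility: M_B·(L₁+L₂)/(3EI) = θ_0, giving M_B = 409.8 kN·m (hogging).
Span AB, ΣM about A with M_B applied at B: R_B^{AB}·5 = 307.5 + 409.8, so R_B^{AB} = 143.5 kN and R_A = 132.1 − 143.5 = -11.37 kN.
Span BC, ΣM about C: R_B^{BC}·10.9 = 2198 + 409.8, so R_B^{BC} = 239.2 kN and R_C = 403.3 − 239.2 = 164.1 kN.
R_B = 143.5 + 239.2 = 382.7 kN.

R_B = 382.7 kN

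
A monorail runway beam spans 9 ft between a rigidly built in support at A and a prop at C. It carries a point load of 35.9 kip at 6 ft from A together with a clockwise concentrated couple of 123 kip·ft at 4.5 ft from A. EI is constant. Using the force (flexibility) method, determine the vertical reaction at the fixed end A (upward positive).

R_A = 1.91 kip

Remove the prop at C; the released (primary) structure is a cantilever built in at A.
Deflection at C on the released cantilever, summing each load's contribution:
  point load 35.9 at a = 6: Pa²(3L − a)/(6EI) = 4523/EI
  clockwise couple 123 at a = 4.5: M₀a(2L − a)/(2EI) = 3736/EI
  δ_0 = 8260/EI
Flexibility coefficient — unit upward force at C: δ_{CC} = L³/(3EI) = 243/EI.
The prop prevents deflection at C: R_C = δ_0/δ_{CC} = 8260/243 = 33.99 kip.
Vertical equilibrium: R_A = ΣP − R_C = 35.9 − 33.99 = 1.91 kip.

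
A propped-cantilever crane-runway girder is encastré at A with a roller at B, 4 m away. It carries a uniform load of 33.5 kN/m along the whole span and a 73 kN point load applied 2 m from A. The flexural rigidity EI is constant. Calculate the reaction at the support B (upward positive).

R_B = 73.06 kN

Choose R_B as the redundant. The primary structure is the cantilever fixed at A.
Primary-structure tip deflection at B by superposition:
  UDL 33.5: wL⁴/(8EI) = 1072/EI
  point load 73 at a = 2: Pa²(3L − a)/(6EI) = 486.7/EI
  δ_0 = 1559/EI
Tip deflection under a unit load at B: L³/(3EI) = 21.33/EI.
The prop prevents deflection at B: R_B = δ_0/δ_{BB} = 1559/21.33 = 73.06 kN.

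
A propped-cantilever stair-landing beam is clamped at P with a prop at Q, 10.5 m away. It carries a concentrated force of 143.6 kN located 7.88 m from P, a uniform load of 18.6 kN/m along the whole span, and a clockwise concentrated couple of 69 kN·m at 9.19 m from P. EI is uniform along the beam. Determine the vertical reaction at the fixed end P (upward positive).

Choose R_Q as the redundant. The primary structure is the cantilever fixed at P.
Downward deflection at the released point Q due to the loads:
  point load 143.6 at a = 7.88: Pa²(3L − a)/(6EI) = 35102/EI
  UDL 18.6: wL⁴/(8EI) = 28261/EI
  clockwise couple 69 at a = 9.19: M₀a(2L − a)/(2EI) = 3744/EI
  δ_0 = 67107/EI
Tip deflection under a unit load at Q: L³/(3EI) = 385.9/EI.
The prop prevents deflection at Q: R_Q = δ_0/δ_{QQ} = 67107/385.9 = 173.9 kN.
Vertical equilibrium: R_P = ΣP − R_Q = 338.9 − 173.9 = 165 kN.

R_P = 165 kN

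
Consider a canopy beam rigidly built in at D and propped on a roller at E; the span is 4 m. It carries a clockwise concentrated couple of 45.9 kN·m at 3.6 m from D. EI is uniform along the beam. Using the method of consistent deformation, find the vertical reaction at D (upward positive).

Choose R_E as the redundant. The primary structure is the cantilever fixed at D.
Downward deflection at the released point E due to the loads:
  clockwise couple 45.9 at a = 3.6: M₀a(2L − a)/(2EI) = 363.5/EI
Tip deflection under a unit load at E: L³/(3EI) = 21.33/EI.
The prop prevents deflection at E: R_E = δ_0/δ_{EE} = 363.5/21.33 = 17.04 kN.
Vertical equilibrium: R_D = ΣP − R_E = 0 − 17.04 = -17.04 kN.

R_D = -17.04 kN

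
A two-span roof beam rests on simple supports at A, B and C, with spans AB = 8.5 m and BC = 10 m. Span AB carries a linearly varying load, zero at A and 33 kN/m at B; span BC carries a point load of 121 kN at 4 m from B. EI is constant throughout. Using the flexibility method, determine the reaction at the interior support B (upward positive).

Release continuity at B by inserting a hinge; the redundant is the internal moment M_B. The primary structure is two simply-supported spans AB and BC.
Discontinuity in slope at B on the released structure — sum the simple-span end rotations:
  span AB: triangular load, peak 33: w₀L³/(45EI) = 450.4/EI
  span BC: point load 121 at a = 4: Pab(L + b)/(6LEI) = 774.4/EI
  relative rotation θ_0 = (450.4 + 774.4)/EI = 1225/EI
A unit hogging moment at B produces rotation L₁/(3EI) + L₂/(3EI) = 6.167/EI.
Slope continuity at B: θ_0 = M_B·6.167/EI, so M_B = 1225/6.167 = 198.6 kN·m (hogging).
Span AB, ΣM about A with M_B applied at B: R_B^{AB}·8.5 = 794.8 + 198.6, so R_B^{AB} = 116.9 kN and R_A = 140.2 − 116.9 = 23.38 kN.
Span BC, ΣM about C: R_B^{BC}·10 = 726 + 198.6, so R_B^{BC} = 92.46 kN and R_C = 121 − 92.46 = 28.54 kN.
R_B = 116.9 + 92.46 = 209.3 kN.

R_B = 209.3 kN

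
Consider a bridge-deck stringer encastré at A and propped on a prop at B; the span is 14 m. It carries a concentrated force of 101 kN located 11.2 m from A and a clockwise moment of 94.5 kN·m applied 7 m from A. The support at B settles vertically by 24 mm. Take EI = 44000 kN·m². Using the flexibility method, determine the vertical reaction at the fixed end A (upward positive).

R_A = 23.46 kN

Release the roller at B. Primary structure: cantilever fixed at A.
Free-end deflection of the primary structure under the applied loading (downward +):
  point load 101 at a = 11.2: Pa²(3L − a)/(6EI) = 65036/EI
  clockwise couple 94.5 at a = 7: M₀a(2L − a)/(2EI) = 6946/EI
  δ_0 = 71982/EI
Flexibility coefficient — unit upward force at B: δ_{BB} = L³/(3EI) = 914.7/EI.
With EI = 44000 kN·m²: δ_0 = 1.636 m and δ_{BB} = 0.020788 m/kN.
Compatibility — the beam at B must follow the support down by 0.024 m: δ_0 − R_B·δ_{BB} = 0.024, so R_B = (1.636 − 0.024)/0.020788 = 77.54 kN.
Vertical equilibrium: R_A = ΣP − R_B = 101 − 77.54 = 23.46 kN.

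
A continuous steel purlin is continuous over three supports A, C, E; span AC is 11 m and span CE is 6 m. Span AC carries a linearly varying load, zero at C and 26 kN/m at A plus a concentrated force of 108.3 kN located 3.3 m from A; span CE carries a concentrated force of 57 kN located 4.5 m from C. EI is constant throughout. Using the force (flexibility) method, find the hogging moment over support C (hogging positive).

M_C = 238.1 kN·m

Release continuity at C by inserting a hinge; the redundant is the internal moment M_C. The primary structure is two simply-supported spans AC and CE.
Discontinuity in slope at C on the released structure — sum the simple-span end rotations:
  span AC: triangular load, peak 26: 7w₀L³/(360EI) = 672.9/EI
  span AC: point load 108.3 at a = 3.3: Pab(L + a)/(6LEI) = 596.2/EI
  span CE: point load 57 at a = 4.5: Pab(L + b)/(6LEI) = 80.16/EI
  relative rotation θ_0 = (1269 + 80.16)/EI = 1349/EI
A unit hogging moment at C produces rotation L₁/(3EI) + L₂/(3EI) = 5.667/EI.
Slope continuity at C: θ_0 = M_C·5.667/EI, so M_C = 1349/5.667 = 238.1 kN·m (hogging).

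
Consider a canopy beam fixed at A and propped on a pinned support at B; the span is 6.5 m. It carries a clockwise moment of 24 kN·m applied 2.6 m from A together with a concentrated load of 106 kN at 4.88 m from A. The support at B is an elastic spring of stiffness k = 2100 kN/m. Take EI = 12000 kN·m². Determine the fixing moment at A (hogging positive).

Release the roller at B. Primary structure: cantilever fixed at A.
Downward deflection at the released point B due to the loads:
  clockwise couple 24 at a = 2.6: M₀a(2L − a)/(2EI) = 324.5/EI
  point load 106 at a = 4.88: Pa²(3L − a)/(6EI) = 6151/EI
  δ_0 = 6475/EI
Flexibility coefficient — unit upward force at B: δ_{BB} = L³/(3EI) = 91.54/EI.
With EI = 12000 kN·m²: δ_0 = 0.53962 m and δ_{BB} = 0.007628 m/kN.
Compatibility — the spring shortens by R_B/k under the reaction it provides: δ_0 − R_B·δ_{BB} = R_B/k. With 1/k = 0.000476 m/kN, R_B = δ_0 / (δ_{BB} + 1/k) = 0.53962 / (0.007628 + 0.000476) = 66.58 kN.
Moment equilibrium about A: M_A = Σ(load moments about A) − R_B·L = 541.3 − 66.58×6.5 = 108.5 kN·m.

M_A = 108.5 kN·m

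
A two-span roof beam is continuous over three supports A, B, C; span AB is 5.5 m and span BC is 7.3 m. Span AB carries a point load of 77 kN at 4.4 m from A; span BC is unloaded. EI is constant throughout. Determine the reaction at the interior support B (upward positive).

Take M_B as the redundant. Released structure: two simple spans AB and BC with a hinge at B.
End slopes at the hinge B, treating each span as simply supported:
  span AB: point load 77 at a = 4.4: Pab(L + a)/(6LEI) = 111.8/EI
  relative rotation θ_0 = (111.8 + 0)/EI = 111.8/EI
A unit hogging moment at B produces rotation L₁/(3EI) + L₂/(3EI) = 4.267/EI.
Compatibility: M_B·(L₁+L₂)/(3EI) = θ_0, giving M_B = 26.2 kN·m (hogging).
Span AB, ΣM about A with M_B applied at B: R_B^{AB}·5.5 = 338.8 + 26.2, so R_B^{AB} = 66.36 kN and R_A = 77 − 66.36 = 10.64 kN.
Span BC, ΣM about C: R_B^{BC}·7.3 = 0 + 26.2, so R_B^{BC} = 3.59 kN and R_C = 0 − 3.59 = -3.59 kN.
R_B = 66.36 + 3.59 = 69.95 kN.

R_B = 69.95 kN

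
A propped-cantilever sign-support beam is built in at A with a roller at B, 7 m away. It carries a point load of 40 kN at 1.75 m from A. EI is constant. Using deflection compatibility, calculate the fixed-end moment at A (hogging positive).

M_A = 45.94 kN·m

Release the roller at B. Primary structure: cantilever fixed at A.
Free-end deflection of the primary structure under the applied loading (downward +):
  point load 40 at a = 1.75: Pa²(3L − a)/(6EI) = 393/EI
Tip deflection under a unit load at B: L³/(3EI) = 114.3/EI.
Compatibility at B: δ_0 − R_B·δ_{BB} = 0, so R_B = 393/114.3 = 3.438 kN.
Moment equilibrium about A: M_A = Σ(load moments about A) − R_B·L = 70 − 3.438×7 = 45.94 kN·m.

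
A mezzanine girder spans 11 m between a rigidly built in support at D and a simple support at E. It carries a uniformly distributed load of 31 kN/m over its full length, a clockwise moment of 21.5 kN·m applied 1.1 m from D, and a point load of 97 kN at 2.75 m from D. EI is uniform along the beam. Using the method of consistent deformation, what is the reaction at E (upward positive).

R_E = 136.8 kN

Take the reaction at E as the redundant and release it; the primary structure is a cantilever fixed at D.
Deflection at E on the released cantilever, summing each load's contribution:
  UDL 31: wL⁴/(8EI) = 56734/EI
  clockwise couple 21.5 at a = 1.1: M₀a(2L − a)/(2EI) = 247.1/EI
  point load 97 at a = 2.75: Pa²(3L − a)/(6EI) = 3698/EI
  δ_0 = 60679/EI
Tip deflection under a unit load at E: L³/(3EI) = 443.7/EI.
The prop prevents deflection at E: R_E = δ_0/δ_{EE} = 60679/443.7 = 136.8 kN.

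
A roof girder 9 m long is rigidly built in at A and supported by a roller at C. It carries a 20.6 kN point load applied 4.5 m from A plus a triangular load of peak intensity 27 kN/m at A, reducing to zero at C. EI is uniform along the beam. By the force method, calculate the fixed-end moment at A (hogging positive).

M_A = 180.6 kN·m

Remove the prop at C; the released (primary) structure is a cantilever built in at A.
Deflection at C on the released cantilever, summing each load's contribution:
  point load 20.6 at a = 4.5: Pa²(3L − a)/(6EI) = 1564/EI
  triangular load, peak 27 at the fixed end: w₀L⁴/(30EI) = 5905/EI
  δ_0 = 7469/EI
Flexibility coefficient — unit upward force at C: δ_{CC} = L³/(3EI) = 243/EI.
Compatibility at C: δ_0 − R_C·δ_{CC} = 0, so R_C = 7469/243 = 30.74 kN.
Moment equilibrium about A: M_A = Σ(load moments about A) − R_C·L = 457.2 − 30.74×9 = 180.6 kN·m.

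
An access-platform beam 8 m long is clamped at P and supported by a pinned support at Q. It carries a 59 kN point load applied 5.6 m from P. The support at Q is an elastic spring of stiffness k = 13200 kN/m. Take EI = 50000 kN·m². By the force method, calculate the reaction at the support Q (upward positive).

Take the reaction at Q as the redundant and release it; the primary structure is a cantilever fixed at P.
Downward deflection at the released point Q due to the loads:
  point load 59 at a = 5.6: Pa²(3L − a)/(6EI) = 5674/EI
Flexibility coefficient — unit upward force at Q: δ_{QQ} = L³/(3EI) = 170.7/EI.
With EI = 50000 kN·m²: δ_0 = 0.11348 m and δ_{QQ} = 0.003413 m/kN.
Compatibility — the spring shortens by R_Q/k under the reaction it provides: δ_0 − R_Q·δ_{QQ} = R_Q/k. With 1/k = 0.000076 m/kN, R_Q = δ_0 / (δ_{QQ} + 1/k) = 0.11348 / (0.003413 + 0.000076) = 32.52 kN.

R_Q = 32.52 kN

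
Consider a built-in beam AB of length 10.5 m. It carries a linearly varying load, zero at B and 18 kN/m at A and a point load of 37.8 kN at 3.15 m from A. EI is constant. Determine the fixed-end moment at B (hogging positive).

M_B = 91.15 kN·m

Release both end moments; the primary structure is a simply-supported span AB with redundants M_A and M_B.
End rotations of the released simple span under the applied load (×1/EI):
  at A: triangular load, peak 18: w₀L³/(45EI) = 463.1/EI
  at B: triangular load, peak 18: 7w₀L³/(360EI) = 405.2/EI
  at A: point load 37.8 at a = 3.15: Pab(L + b)/(6LEI) = 248/EI
  at B: point load 37.8 at a = 3.15: Pab(L + a)/(6LEI) = 189.6/EI
  θ_A0 = 711/EI,  θ_B0 = 594.8/EI
Flexibility coefficients: a unit moment at one end gives L/(3EI) there and L/(6EI) at the far end, so f₁₁ = f₂₂ = 3.5/EI and f₁₂ = f₂₁ = 1.75/EI.
Compatibility — zero rotation at each built-in end:
  3.5 M_A + 1.75 M_B = 711
  1.75 M_A + 3.5 M_B = 594.8
Solving the pair gives M_A = 157.6 kN·m and M_B = 91.15 kN·m (hogging).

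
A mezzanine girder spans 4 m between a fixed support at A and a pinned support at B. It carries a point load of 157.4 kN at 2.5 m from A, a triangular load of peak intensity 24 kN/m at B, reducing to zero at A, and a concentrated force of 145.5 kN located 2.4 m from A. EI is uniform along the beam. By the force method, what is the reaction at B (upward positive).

R_B = 162.3 kN

Remove the prop at B; the released (primary) structure is a cantilever built in at A.
Free-end deflection of the primary structure under the applied loading (downward +):
  point load 157.4 at a = 2.5: Pa²(3L − a)/(6EI) = 1558/EI
  triangular load, peak 24 at the free end: 11w₀L⁴/(120EI) = 563.2/EI
  point load 145.5 at a = 2.4: Pa²(3L − a)/(6EI) = 1341/EI
  δ_0 = 3462/EI
Tip deflection under a unit load at B: L³/(3EI) = 21.33/EI.
Compatibility at B: δ_0 − R_B·δ_{BB} = 0, so R_B = 3462/21.33 = 162.3 kN.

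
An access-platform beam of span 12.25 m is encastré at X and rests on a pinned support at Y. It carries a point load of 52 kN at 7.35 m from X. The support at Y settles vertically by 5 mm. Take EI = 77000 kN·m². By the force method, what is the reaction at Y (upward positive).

Choose R_Y as the redundant. The primary structure is the cantilever fixed at X.
Primary-structure tip deflection at Y by superposition:
  point load 52 at a = 7.35: Pa²(3L − a)/(6EI) = 13765/EI
Flexibility coefficient — unit upward force at Y: δ_{YY} = L³/(3EI) = 612.8/EI.
With EI = 77000 kN·m²: δ_0 = 0.17877 m and δ_{YY} = 0.007958 m/kN.
Compatibility — the beam at Y must follow the support down by 0.005 m: δ_0 − R_Y·δ_{YY} = 0.005, so R_Y = (0.17877 − 0.005)/0.007958 = 21.84 kN.

R_Y = 21.84 kN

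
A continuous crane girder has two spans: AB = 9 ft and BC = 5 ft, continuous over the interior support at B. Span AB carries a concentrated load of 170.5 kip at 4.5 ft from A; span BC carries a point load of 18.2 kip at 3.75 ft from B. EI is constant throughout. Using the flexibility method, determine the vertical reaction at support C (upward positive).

Take M_B as the redundant. Released structure: two simple spans AB and BC with a hinge at B.
Discontinuity in slope at B on the released structure — sum the simple-span end rotations:
  span AB: point load 170.5 at a = 4.5: Pab(L + a)/(6LEI) = 863.2/EI
  span BC: point load 18.2 at a = 3.75: Pab(L + b)/(6LEI) = 17.77/EI
  relative rotation θ_0 = (863.2 + 17.77)/EI = 880.9/EI
A unit hogging moment at B produces rotation L₁/(3EI) + L₂/(3EI) = 4.667/EI.
Slope continuity at B: θ_0 = M_B·4.667/EI, so M_B = 880.9/4.667 = 188.8 kip·ft (hogging).
Span BC, ΣM about C: R_B^{BC}·5 = 22.75 + 188.8, so R_B^{BC} = 42.3 kip and R_C = 18.2 − 42.3 = -24.1 kip.

R_C = -24.1 kip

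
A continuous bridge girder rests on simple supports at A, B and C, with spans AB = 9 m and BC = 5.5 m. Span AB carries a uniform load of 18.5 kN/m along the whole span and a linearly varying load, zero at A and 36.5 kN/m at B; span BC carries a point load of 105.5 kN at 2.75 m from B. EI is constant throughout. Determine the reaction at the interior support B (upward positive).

Release continuity at B by inserting a hinge; the redundant is the internal moment M_B. The primary structure is two simply-supported spans AB and BC.
End slopes at the hinge B, treating each span as simply supported:
  span AB: UDL 18.5: wL³/(24EI) = 561.9/EI
  span AB: triangular load, peak 36.5: w₀L³/(45EI) = 591.3/EI
  span BC: point load 105.5 at a = 2.75: Pab(L + b)/(6LEI) = 199.5/EI
  relative rotation θ_0 = (1153 + 199.5)/EI = 1353/EI
A unit hogging moment at B produces rotation L₁/(3EI) + L₂/(3EI) = 4.833/EI.
Compatibility: M_B·(L₁+L₂)/(3EI) = θ_0, giving M_B = 279.9 kN·m (hogging).
Span AB, ΣM about A with M_B applied at B: R_B^{AB}·9 = 1735 + 279.9, so R_B^{AB} = 223.8 kN and R_A = 330.8 − 223.8 = 106.9 kN.
Span BC, ΣM about C: R_B^{BC}·5.5 = 290.1 + 279.9, so R_B^{BC} = 103.6 kN and R_C = 105.5 − 103.6 = 1.865 kN.
R_B = 223.8 + 103.6 = 327.5 kN.

R_B = 327.5 kN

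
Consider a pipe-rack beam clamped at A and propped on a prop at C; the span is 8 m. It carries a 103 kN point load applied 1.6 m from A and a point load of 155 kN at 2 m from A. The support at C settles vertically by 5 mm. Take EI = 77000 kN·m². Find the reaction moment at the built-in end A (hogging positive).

Choose R_C as the redundant. The primary structure is the cantilever fixed at A.
Downward deflection at the released point C due to the loads:
  point load 103 at a = 1.6: Pa²(3L − a)/(6EI) = 984.4/EI
  point load 155 at a = 2: Pa²(3L − a)/(6EI) = 2273/EI
  δ_0 = 3258/EI
Tip deflection under a unit load at C: L³/(3EI) = 170.7/EI.
With EI = 77000 kN·m²: δ_0 = 0.042308 m and δ_{CC} = 0.002216 m/kN.
Compatibility — the beam at C must follow the support down by 0.005 m: δ_0 − R_C·δ_{CC} = 0.005, so R_C = (0.042308 − 0.005)/0.002216 = 16.83 kN.
Moment equilibrium about A: M_A = Σ(load moments about A) − R_C·L = 474.8 − 16.83×8 = 340.1 kN·m.

M_A = 340.1 kN·m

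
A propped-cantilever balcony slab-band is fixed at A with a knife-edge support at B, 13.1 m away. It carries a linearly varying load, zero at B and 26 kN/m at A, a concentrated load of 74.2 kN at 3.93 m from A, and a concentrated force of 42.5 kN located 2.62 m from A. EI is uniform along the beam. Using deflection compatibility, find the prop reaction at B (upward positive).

R_B = 45.46 kN

Remove the prop at B; the released (primary) structure is a cantilever built in at A.
Free-end deflection of the primary structure under the applied loading (downward +):
  triangular load, peak 26 at the fixed end: w₀L⁴/(30EI) = 25523/EI
  point load 74.2 at a = 3.93: Pa²(3L − a)/(6EI) = 6756/EI
  point load 42.5 at a = 2.62: Pa²(3L − a)/(6EI) = 1783/EI
  δ_0 = 34063/EI
Tip deflection under a unit load at B: L³/(3EI) = 749.4/EI.
Compatibility at B: δ_0 − R_B·δ_{BB} = 0, so R_B = 34063/749.4 = 45.46 kN.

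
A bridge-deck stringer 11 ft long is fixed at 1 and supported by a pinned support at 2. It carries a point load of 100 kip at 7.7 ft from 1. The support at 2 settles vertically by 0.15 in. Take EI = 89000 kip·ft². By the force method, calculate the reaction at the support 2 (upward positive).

R_2 = 53.84 kip

Release the roller at 2. Primary structure: cantilever fixed at 1.
Deflection at 2 on the released cantilever, summing each load's contribution:
  point load 100 at a = 7.7: Pa²(3L − a)/(6EI) = 25001/EI
Tip deflection under a unit load at 2: L³/(3EI) = 443.7/EI.
With EI = 89000 kip·ft²: δ_0 = 0.28091 ft and δ_{22} = 0.004985 ft/kip.
Compatibility — the beam at 2 must follow the support down by 0.0125 ft: δ_0 − R_2·δ_{22} = 0.0125, so R_2 = (0.28091 − 0.0125)/0.004985 = 53.84 kip.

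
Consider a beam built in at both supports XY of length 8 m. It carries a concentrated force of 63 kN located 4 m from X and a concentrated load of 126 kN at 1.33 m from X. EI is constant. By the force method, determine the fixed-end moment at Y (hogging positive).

M_Y = 86.23 kN·m

Release both end moments; the primary structure is a simply-supported span XY with redundants M_X and M_Y.
End rotations of the released simple span under the applied load (×1/EI):
  at X: point load 63 at a = 4: Pab(L + b)/(6LEI) = 252/EI
  at Y: point load 63 at a = 4: Pab(L + a)/(6LEI) = 252/EI
  at X: point load 126 at a = 1.33: Pab(L + b)/(6LEI) = 341.6/EI
  at Y: point load 126 at a = 1.33: Pab(L + a)/(6LEI) = 217.3/EI
  θ_X0 = 593.6/EI,  θ_Y0 = 469.3/EI
Flexibility coefficients: a unit moment at one end gives L/(3EI) there and L/(6EI) at the far end, so f₁₁ = f₂₂ = 2.667/EI and f₁₂ = f₂₁ = 1.333/EI.
Compatibility — zero rotation at each built-in end:
  2.667 M_X + 1.333 M_Y = 593.6
  1.333 M_X + 2.667 M_Y = 469.3
Solving the pair gives M_X = 179.5 kN·m and M_Y = 86.23 kN·m (hogging).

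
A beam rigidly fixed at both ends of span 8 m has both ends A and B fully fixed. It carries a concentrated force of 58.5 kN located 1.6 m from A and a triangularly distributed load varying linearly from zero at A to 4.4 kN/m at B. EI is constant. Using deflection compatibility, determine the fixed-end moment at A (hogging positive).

Take the two fixed-end moments M_A, M_B as redundants; the released structure is the simple span AB.
On the primary (simply-supported) span, the end slopes from the loading are:
  at A: point load 58.5 at a = 1.6: Pab(L + b)/(6LEI) = 179.7/EI
  at B: point load 58.5 at a = 1.6: Pab(L + a)/(6LEI) = 119.8/EI
  at A: triangular load, peak 4.4: 7w₀L³/(360EI) = 43.8/EI
  at B: triangular load, peak 4.4: w₀L³/(45EI) = 50.06/EI
  θ_A0 = 223.5/EI,  θ_B0 = 169.9/EI
Flexibility coefficients: a unit moment at one end gives L/(3EI) there and L/(6EI) at the far end, so f₁₁ = f₂₂ = 2.667/EI and f₁₂ = f₂₁ = 1.333/EI.
Compatibility — zero rotation at each built-in end:
  2.667 M_A + 1.333 M_B = 223.5
  1.333 M_A + 2.667 M_B = 169.9
Solving the pair gives M_A = 69.29 kN·m and M_B = 29.06 kN·m (hogging).

M_A = 69.29 kN·m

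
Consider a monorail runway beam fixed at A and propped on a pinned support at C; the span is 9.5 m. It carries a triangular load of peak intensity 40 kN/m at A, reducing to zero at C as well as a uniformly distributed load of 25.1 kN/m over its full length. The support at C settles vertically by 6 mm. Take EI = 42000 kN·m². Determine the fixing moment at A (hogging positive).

M_A = 532.2 kN·m

Take the reaction at C as the redundant and release it; the primary structure is a cantilever fixed at A.
Deflection at C on the released cantilever, summing each load's contribution:
  triangular load, peak 40 at the fixed end: w₀L⁴/(30EI) = 10860/EI
  UDL 25.1: wL⁴/(8EI) = 25555/EI
  δ_0 = 36415/EI
Tip deflection under a unit load at C: L³/(3EI) = 285.8/EI.
With EI = 42000 kN·m²: δ_0 = 0.86703 m and δ_{CC} = 0.006805 m/kN.
Compatibility — the beam at C must follow the support down by 0.006 m: δ_0 − R_C·δ_{CC} = 0.006, so R_C = (0.86703 − 0.006)/0.006805 = 126.5 kN.
Moment equilibrium about A: M_A = Σ(load moments about A) − R_C·L = 1734 − 126.5×9.5 = 532.2 kN·m.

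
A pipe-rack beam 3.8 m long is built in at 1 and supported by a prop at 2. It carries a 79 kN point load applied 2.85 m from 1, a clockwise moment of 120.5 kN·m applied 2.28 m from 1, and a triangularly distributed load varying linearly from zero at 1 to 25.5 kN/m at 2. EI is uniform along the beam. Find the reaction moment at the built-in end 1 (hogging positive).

M_1 = 25.33 kN·m

Choose R_2 as the redundant. The primary structure is the cantilever fixed at 1.
Free-end deflection of the primary structure under the applied loading (downward +):
  point load 79 at a = 2.85: Pa²(3L − a)/(6EI) = 914.4/EI
  clockwise couple 120.5 at a = 2.28: M₀a(2L − a)/(2EI) = 730.8/EI
  triangular load, peak 25.5 at the free end: 11w₀L⁴/(120EI) = 487.4/EI
  δ_0 = 2133/EI
Tip deflection under a unit load at 2: L³/(3EI) = 18.29/EI.
The prop prevents deflection at 2: R_2 = δ_0/δ_{22} = 2133/18.29 = 116.6 kN.
Moment equilibrium about 1: M_1 = Σ(load moments about 1) − R_2·L = 468.4 − 116.6×3.8 = 25.33 kN·m.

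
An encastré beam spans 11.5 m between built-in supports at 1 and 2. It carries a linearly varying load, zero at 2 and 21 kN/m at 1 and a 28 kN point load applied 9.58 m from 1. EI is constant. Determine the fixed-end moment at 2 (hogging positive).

M_2 = 129.9 kN·m

Release both end moments; the primary structure is a simply-supported span 12 with redundants M_1 and M_2.
End rotations of the released simple span under the applied load (×1/EI):
  at 1: triangular load, peak 21: w₀L³/(45EI) = 709.7/EI
  at 2: triangular load, peak 21: 7w₀L³/(360EI) = 621/EI
  at 1: point load 28 at a = 9.58: Pab(L + b)/(6LEI) = 100.2/EI
  at 2: point load 28 at a = 9.58: Pab(L + a)/(6LEI) = 157.3/EI
  θ_10 = 809.9/EI,  θ_20 = 778.4/EI
Flexibility coefficients: a unit moment at one end gives L/(3EI) there and L/(6EI) at the far end, so f₁₁ = f₂₂ = 3.833/EI and f₁₂ = f₂₁ = 1.917/EI.
Compatibility — zero rotation at each built-in end:
  3.833 M_1 + 1.917 M_2 = 809.9
  1.917 M_1 + 3.833 M_2 = 778.4
Solving the pair gives M_1 = 146.3 kN·m and M_2 = 129.9 kN·m (hogging).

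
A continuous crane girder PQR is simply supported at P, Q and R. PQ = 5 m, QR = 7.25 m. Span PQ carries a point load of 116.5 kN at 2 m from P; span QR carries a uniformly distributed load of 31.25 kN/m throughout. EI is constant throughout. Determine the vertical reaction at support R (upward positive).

Take M_Q as the redundant. Released structure: two simple spans PQ and QR with a hinge at Q.
End slopes at the hinge Q, treating each span as simply supported:
  span PQ: point load 116.5 at a = 2: Pab(L + a)/(6LEI) = 163.1/EI
  span QR: UDL 31.25: wL³/(24EI) = 496.2/EI
  relative rotation θ_0 = (163.1 + 496.2)/EI = 659.3/EI
A unit hogging moment at Q produces rotation L₁/(3EI) + L₂/(3EI) = 4.083/EI.
Slope continuity at Q: θ_0 = M_Q·4.083/EI, so M_Q = 659.3/4.083 = 161.5 kN·m (hogging).
Span QR, ΣM about R: R_Q^{QR}·7.25 = 821.3 + 161.5, so R_Q^{QR} = 135.6 kN and R_R = 226.6 − 135.6 = 91.01 kN.

R_R = 91.01 kN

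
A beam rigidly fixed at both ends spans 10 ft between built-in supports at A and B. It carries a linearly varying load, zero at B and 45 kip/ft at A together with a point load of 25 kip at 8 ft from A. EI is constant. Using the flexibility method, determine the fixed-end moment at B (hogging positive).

M_B = 182 kip·ft

Take the two fixed-end moments M_A, M_B as redundants; the released structure is the simple span AB.
On the primary (simply-supported) span, the end slopes from the loading are:
  at A: triangular load, peak 45: w₀L³/(45EI) = 1000/EI
  at B: triangular load, peak 45: 7w₀L³/(360EI) = 875/EI
  at A: point load 25 at a = 8: Pab(L + b)/(6LEI) = 80/EI
  at B: point load 25 at a = 8: Pab(L + a)/(6LEI) = 120/EI
  θ_A0 = 1080/EI,  θ_B0 = 995/EI
Flexibility coefficients: a unit moment at one end gives L/(3EI) there and L/(6EI) at the far end, so f₁₁ = f₂₂ = 3.333/EI and f₁₂ = f₂₁ = 1.667/EI.
Compatibility — zero rotation at each built-in end:
  3.333 M_A + 1.667 M_B = 1080
  1.667 M_A + 3.333 M_B = 995
Solving the pair gives M_A = 233 kip·ft and M_B = 182 kip·ft (hogging).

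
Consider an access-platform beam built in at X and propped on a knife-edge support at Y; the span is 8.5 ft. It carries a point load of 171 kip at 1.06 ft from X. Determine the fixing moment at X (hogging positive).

M_X = 148.8 kip·ft

Release the roller at Y. Primary structure: cantilever fixed at X.
Deflection at Y on the released cantilever, summing each load's contribution:
  point load 171 at a = 1.06: Pa²(3L − a)/(6EI) = 782.6/EI
Tip deflection under a unit load at Y: L³/(3EI) = 204.7/EI.
The prop prevents deflection at Y: R_Y = δ_0/δ_{YY} = 782.6/204.7 = 3.823 kip.
Moment equilibrium about X: M_X = Σ(load moments about X) − R_Y·L = 181.3 − 3.823×8.5 = 148.8 kip·ft.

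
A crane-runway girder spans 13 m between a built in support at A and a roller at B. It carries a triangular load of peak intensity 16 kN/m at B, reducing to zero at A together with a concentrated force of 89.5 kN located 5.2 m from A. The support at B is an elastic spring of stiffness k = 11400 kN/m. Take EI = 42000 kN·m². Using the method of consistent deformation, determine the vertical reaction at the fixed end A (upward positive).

R_A = 118.1 kN

Remove the prop at B; the released (primary) structure is a cantilever built in at A.
Deflection at B on the released cantilever, summing each load's contribution:
  triangular load, peak 16 at the free end: 11w₀L⁴/(120EI) = 41889/EI
  point load 89.5 at a = 5.2: Pa²(3L − a)/(6EI) = 13633/EI
  δ_0 = 55523/EI
Tip deflection under a unit load at B: L³/(3EI) = 732.3/EI.
With EI = 42000 kN·m²: δ_0 = 1.322 m and δ_{BB} = 0.017437 m/kN.
Compatibility — the spring shortens by R_B/k under the reaction it provides: δ_0 − R_B·δ_{BB} = R_B/k. With 1/k = 0.000088 m/kN, R_B = δ_0 / (δ_{BB} + 1/k) = 1.322 / (0.017437 + 0.000088) = 75.44 kN.
Vertical equilibrium: R_A = ΣP − R_B = 193.5 − 75.44 = 118.1 kN.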